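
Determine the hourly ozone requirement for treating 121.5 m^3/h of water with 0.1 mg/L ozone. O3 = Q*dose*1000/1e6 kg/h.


O3 demand (mg/h) = Q * dose * 1000 = 121.5 * 0.1 * 1000 = 12150 mg/h
Convert mg to kg: 12150 / 1e6 = 0.01215 kg/h

0.01215 kg/h


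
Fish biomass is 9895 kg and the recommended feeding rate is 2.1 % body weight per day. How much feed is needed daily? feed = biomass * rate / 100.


Feeding rate fraction = 2.1% / 100 = 0.021
Daily feed = 9895 kg * 0.021 = 207.795 kg/day

207.795 kg/day


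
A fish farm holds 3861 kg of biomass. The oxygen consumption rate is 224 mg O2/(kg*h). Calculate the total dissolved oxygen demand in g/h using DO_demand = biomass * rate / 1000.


Total O2 consumption (mg/h) = 3861 kg * 224 mg/(kg*h) = 864864 mg/h
Convert to g/h: 864864 / 1000 = 864.864 g/h

864.864 g/h


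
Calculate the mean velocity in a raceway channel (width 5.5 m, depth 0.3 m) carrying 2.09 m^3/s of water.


Cross-sectional area = W * d = 5.5 * 0.3 = 1.65 m^2
Velocity = Q / A = 2.09 / 1.65 = 1.26667 m/s

1.26667 m/s


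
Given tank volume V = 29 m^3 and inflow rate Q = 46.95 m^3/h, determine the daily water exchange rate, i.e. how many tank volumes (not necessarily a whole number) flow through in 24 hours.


Daily flow volume = 46.95 m^3/h * 24 h = 1126.8 m^3/day
Exchanges = daily flow / tank volume = 1126.8 / 29 = 38.8552 exchanges/day

38.8552 exchanges/day


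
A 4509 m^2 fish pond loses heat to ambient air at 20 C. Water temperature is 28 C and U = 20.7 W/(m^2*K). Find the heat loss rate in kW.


Temperature difference dT = 28 - 20 = 8 K
Heat loss (W) = U * A * dT = 20.7 * 4509 * 8 = 746690.4 W
Convert to kW: 746690.4 / 1000 = 746.6904 kW

746.6904 kW


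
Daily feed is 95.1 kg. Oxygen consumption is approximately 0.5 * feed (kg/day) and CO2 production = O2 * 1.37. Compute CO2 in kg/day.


O2 = 95.1 * 0.5 = 47.55
CO2 = 47.55 * 1.37 = 65.1435

65.1435 kg/day


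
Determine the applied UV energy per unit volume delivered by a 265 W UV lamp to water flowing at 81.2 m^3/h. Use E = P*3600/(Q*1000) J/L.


Energy delivered per hour = 265 W * 3600 s = 954000 J/h
Volume treated per hour = 81.2 m^3/h * 1000 = 81200 L/h
dose = 954000 / 81200 = 11.7488 J/L

11.7488 J/L


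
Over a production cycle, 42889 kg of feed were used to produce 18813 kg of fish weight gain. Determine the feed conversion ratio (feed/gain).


FCR = feed consumed / weight gained
FCR = 42889 kg / 18813 kg = 2.27975

2.27975


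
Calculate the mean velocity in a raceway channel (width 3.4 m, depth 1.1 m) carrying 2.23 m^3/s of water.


Cross-sectional area = W * d = 3.4 * 1.1 = 3.74 m^2
Velocity = Q / A = 2.23 / 3.74 = 0.596257 m/s

0.596257 m/s


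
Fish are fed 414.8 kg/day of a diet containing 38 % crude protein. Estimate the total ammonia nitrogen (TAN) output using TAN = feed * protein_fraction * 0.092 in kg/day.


Protein in feed = 414.8 * 38/100 = 157.624 kg/day
TAN = protein * 0.092 = 157.624 * 0.092 = 14.501408 kg/day

14.501408 kg/day


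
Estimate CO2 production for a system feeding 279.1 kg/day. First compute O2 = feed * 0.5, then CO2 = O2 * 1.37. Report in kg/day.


O2 = 279.1 * 0.5 = 139.55
CO2 = 139.55 * 1.37 = 191.1835

191.1835 kg/day


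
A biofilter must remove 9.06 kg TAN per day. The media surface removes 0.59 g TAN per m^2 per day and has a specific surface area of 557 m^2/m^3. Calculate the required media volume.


A = 9.06*1000 / 0.59 = 15355.932 m^2
V = 15355.932 / 557 = 27.569

27.569 m^3


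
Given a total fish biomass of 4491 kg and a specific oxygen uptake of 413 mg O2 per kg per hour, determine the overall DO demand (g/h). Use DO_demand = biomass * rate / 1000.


Total O2 consumption (mg/h) = 4491 kg * 413 mg/(kg*h) = 1854783 mg/h
Convert to g/h: 1854783 / 1000 = 1854.783 g/h

1854.783 g/h


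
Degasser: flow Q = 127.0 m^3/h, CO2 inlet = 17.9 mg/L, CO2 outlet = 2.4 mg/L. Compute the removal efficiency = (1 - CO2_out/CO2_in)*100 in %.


CO2_out / CO2_in = 2.4 / 17.9 = 0.13407821
Fraction remaining = 0.13407821
efficiency = (1 - 0.13407821) * 100 = 86.5922 %

86.5922 %


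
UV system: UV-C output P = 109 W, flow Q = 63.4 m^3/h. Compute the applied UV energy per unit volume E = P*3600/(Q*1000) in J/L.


Energy delivered per hour = 109 W * 3600 s = 392400 J/h
Volume treated per hour = 63.4 m^3/h * 1000 = 63400 L/h
dose = 392400 / 63400 = 6.18927 J/L

6.18927 J/L


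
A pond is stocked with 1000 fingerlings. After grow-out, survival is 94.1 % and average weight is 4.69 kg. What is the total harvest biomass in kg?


Survivors = 1000 * 94.1/100 = 941 fish
Harvest biomass = survivors * W_f = 941 * 4.69 = 4413.29 kg

4413.29 kg


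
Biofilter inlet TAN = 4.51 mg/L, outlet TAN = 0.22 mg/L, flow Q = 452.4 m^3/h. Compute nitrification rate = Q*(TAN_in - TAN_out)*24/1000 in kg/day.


Concentration drop: TAN_in - TAN_out = 4.51 - 0.22 = 4.29 mg/L
Hourly TAN removed = Q * dTAN = 452.4 m^3/h * 4.29 mg/L = 1940.796 g/h  (m^3/h * mg/L = g/h)
Daily TAN removed = 1940.796 * 24 = 46579.104 g/day
Convert to kg/day: 46579.104 / 1000 = 46.579104 kg/day

46.579104 kg/day


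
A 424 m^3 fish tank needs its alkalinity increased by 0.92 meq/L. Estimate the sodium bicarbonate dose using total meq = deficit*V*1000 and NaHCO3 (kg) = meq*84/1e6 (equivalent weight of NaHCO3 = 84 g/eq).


Tank volume in L = 424 m^3 * 1000 = 424000 L
Total meq required = 0.92 meq/L * 424000 L = 390080 meq
NaHCO3 mass = 390080 meq * 84 mg/meq / 1e6 = 32.7667 kg

32.7667 kg


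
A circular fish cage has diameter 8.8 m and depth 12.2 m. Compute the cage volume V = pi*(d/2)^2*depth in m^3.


r = d/2 = 8.8/2 = 4.4 m
Base area = pi*r^2 = pi*4.4^2 = 60.821234 m^2
Volume = 60.821234 * 12.2 = 742.019 m^3

742.019 m^3


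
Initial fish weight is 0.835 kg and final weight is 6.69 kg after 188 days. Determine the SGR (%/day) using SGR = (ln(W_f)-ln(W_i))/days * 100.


ln(W_f) = ln(6.69) = 1.9006139
ln(W_i) = ln(0.835) = -0.18032355
ln(W_f) - ln(W_i) = 1.9006139 - -0.18032355 = 2.0809374
SGR = 2.0809374 / 188 * 100 = 1.10688 %/day

1.10688 %/day


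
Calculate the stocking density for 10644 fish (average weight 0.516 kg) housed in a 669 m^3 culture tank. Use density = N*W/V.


Total biomass = 10644 fish * 0.516 kg = 5492.304 kg
Density = total biomass / volume = 5492.304 / 669 = 8.20972 kg/m^3

8.20972 kg/m^3


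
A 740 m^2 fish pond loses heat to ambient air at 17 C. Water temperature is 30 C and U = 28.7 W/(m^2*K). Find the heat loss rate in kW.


Temperature difference dT = 30 - 17 = 13 K
Heat loss (W) = U * A * dT = 28.7 * 740 * 13 = 276094 W
Convert to kW: 276094 / 1000 = 276.094 kW

276.094 kW


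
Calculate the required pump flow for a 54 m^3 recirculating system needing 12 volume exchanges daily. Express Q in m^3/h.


Daily recirculation volume = 54 m^3 * 12 = 648 m^3/day
Flow rate Q = daily volume / 24 h = 648 / 24 = 27 m^3/h

27 m^3/h


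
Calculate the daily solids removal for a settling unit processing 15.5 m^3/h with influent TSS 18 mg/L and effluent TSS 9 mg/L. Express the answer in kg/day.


Concentration drop: TSS_in - TSS_out = 18 - 9 = 9 mg/L
Hourly solids removed = Q * dTSS = 15.5 m^3/h * 9 mg/L = 139.5 g/h  (m^3/h * mg/L = g/h)
Daily solids removed = 139.5 * 24 = 3348 g/day
Convert g to kg: 3348 / 1000 = 3.348 kg/day

3.348 kg/day


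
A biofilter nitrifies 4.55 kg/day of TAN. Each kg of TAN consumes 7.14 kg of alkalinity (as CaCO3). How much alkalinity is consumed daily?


Alkalinity factor: 7.14 kg CaCO3 consumed per kg TAN nitrified
alk = 4.55 kg TAN * 7.14 = 32.487 kg CaCO3/day

32.487 kg CaCO3/day


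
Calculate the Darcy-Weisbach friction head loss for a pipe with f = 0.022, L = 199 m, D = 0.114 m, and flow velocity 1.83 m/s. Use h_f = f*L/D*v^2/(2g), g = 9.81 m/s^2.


v^2 = 1.83^2 = 3.3489 m^2/s^2
L/D = 199/0.114 = 1745.614
h_f = f*(L/D)*v^2/(2g) = 0.022 * 1745.614 * 3.3489 / 19.62 = 6.55502 m

6.55502 m


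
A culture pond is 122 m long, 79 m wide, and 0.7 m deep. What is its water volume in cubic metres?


Base area = L * W = 122 * 79 = 9638 m^2
Volume = area * depth = 9638 * 0.7 = 6746.6 m^3

6746.6 m^3


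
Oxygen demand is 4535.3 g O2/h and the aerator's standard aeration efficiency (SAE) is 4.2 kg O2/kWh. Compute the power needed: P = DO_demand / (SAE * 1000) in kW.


SAE in g O2/kWh = 4.2 * 1000 = 4200 g/kWh
P = DO_demand / SAE_g = 4535.3 / 4200 = 1.07983 kW

1.07983 kW


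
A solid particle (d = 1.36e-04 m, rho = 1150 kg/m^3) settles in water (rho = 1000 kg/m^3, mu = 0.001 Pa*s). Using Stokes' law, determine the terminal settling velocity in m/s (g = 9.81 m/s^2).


Density difference: rho_p - rho_f = 1150 - 1000 = 150 kg/m^3
d^2 = (1.36e-04)^2 = 1.8496e-08 m^2
Numerator = (rho_p - rho_f) * g * d^2 = 150 * 9.81 * 1.8496e-08 = 2.7216864e-05
Denominator = 18 * mu = 18 * 0.001 = 0.018
v_s = 2.7216864e-05 / 0.018 = 0.00151205 m/s
Check: Re = rho_f * v_s * d / mu = 1000 * 0.00151205 * 1.36e-04 / 0.001 = 0.206 < 1, so Stokes' law applies.

0.00151205 m/s


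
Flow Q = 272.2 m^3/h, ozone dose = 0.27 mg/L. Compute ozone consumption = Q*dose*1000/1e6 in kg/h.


O3 demand (mg/h) = Q * dose * 1000 = 272.2 * 0.27 * 1000 = 73494 mg/h
Convert mg to kg: 73494 / 1e6 = 0.073494 kg/h

0.073494 kg/h


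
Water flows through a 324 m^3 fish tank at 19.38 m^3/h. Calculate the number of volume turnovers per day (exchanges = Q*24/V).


Daily flow volume = 19.38 m^3/h * 24 h = 465.12 m^3/day
Exchanges = daily flow / tank volume = 465.12 / 324 = 1.43556 exchanges/day

1.43556 exchanges/day


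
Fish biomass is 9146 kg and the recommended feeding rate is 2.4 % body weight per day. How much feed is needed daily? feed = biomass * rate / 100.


Feeding rate fraction = 2.4% / 100 = 0.024
Daily feed = 9146 kg * 0.024 = 219.504 kg/day

219.504 kg/day


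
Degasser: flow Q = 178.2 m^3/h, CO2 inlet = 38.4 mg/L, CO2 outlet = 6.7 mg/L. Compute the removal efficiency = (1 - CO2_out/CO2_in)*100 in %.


CO2_out / CO2_in = 6.7 / 38.4 = 0.17447917
Fraction remaining = 0.17447917
efficiency = (1 - 0.17447917) * 100 = 82.5521 %

82.5521 %


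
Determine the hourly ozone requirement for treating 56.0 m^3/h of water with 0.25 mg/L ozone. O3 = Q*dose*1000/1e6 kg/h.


O3 demand (mg/h) = Q * dose * 1000 = 56.0 * 0.25 * 1000 = 14000 mg/h
Convert mg to kg: 14000 / 1e6 = 0.014 kg/h

0.014 kg/h


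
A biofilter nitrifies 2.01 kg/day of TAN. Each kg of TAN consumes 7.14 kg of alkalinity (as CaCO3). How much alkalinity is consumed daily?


Alkalinity factor: 7.14 kg CaCO3 consumed per kg TAN nitrified
alk = 2.01 kg TAN * 7.14 = 14.3514 kg CaCO3/day

14.3514 kg CaCO3/day


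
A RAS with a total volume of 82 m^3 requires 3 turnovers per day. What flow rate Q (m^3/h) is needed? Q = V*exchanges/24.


Daily recirculation volume = 82 m^3 * 3 = 246 m^3/day
Flow rate Q = daily volume / 24 h = 246 / 24 = 10.25 m^3/h

10.25 m^3/h


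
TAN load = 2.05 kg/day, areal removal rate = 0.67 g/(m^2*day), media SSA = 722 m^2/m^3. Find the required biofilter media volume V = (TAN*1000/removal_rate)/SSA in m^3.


A = 2.05*1000 / 0.67 = 3059.7015 m^2
V = 3059.7015 / 722 = 4.23781

4.23781 m^3


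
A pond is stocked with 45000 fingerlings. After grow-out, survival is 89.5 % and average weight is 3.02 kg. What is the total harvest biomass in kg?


Survivors = 45000 * 89.5/100 = 40275 fish
Harvest biomass = survivors * W_f = 40275 * 3.02 = 121630.5 kg

121630.5 kg


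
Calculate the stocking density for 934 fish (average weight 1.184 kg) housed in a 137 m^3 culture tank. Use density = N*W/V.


Total biomass = 934 fish * 1.184 kg = 1105.856 kg
Density = total biomass / volume = 1105.856 / 137 = 8.07194 kg/m^3

8.07194 kg/m^3


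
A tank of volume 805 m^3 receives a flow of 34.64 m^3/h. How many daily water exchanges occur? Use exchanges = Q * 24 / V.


Daily flow volume = 34.64 m^3/h * 24 h = 831.36 m^3/day
Exchanges = daily flow / tank volume = 831.36 / 805 = 1.03275 exchanges/day

1.03275 exchanges/day


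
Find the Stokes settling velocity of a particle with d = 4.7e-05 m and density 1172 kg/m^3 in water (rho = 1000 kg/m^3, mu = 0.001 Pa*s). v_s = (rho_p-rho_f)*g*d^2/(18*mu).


Density difference: rho_p - rho_f = 1172 - 1000 = 172 kg/m^3
d^2 = (4.7e-05)^2 = 2.209e-09 m^2
Numerator = (rho_p - rho_f) * g * d^2 = 172 * 9.81 * 2.209e-09 = 3.7272899e-06
Denominator = 18 * mu = 18 * 0.001 = 0.018
v_s = 3.7272899e-06 / 0.018 = 2.07072e-04 m/s
Check: Re = rho_f * v_s * d / mu = 1000 * 2.07072e-04 * 4.7e-05 / 0.001 = 0.00973 < 1, so Stokes' law applies.

2.07072e-04 m/s


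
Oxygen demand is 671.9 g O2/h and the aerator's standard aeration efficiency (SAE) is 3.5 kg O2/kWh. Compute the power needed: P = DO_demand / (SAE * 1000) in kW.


SAE in g O2/kWh = 3.5 * 1000 = 3500 g/kWh
P = DO_demand / SAE_g = 671.9 / 3500 = 0.191971 kW

0.191971 kW


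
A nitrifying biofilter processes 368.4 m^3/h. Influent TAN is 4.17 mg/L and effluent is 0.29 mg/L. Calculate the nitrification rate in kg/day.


Concentration drop: TAN_in - TAN_out = 4.17 - 0.29 = 3.88 mg/L
Hourly TAN removed = Q * dTAN = 368.4 m^3/h * 3.88 mg/L = 1429.392 g/h  (m^3/h * mg/L = g/h)
Daily TAN removed = 1429.392 * 24 = 34305.408 g/day
Convert to kg/day: 34305.408 / 1000 = 34.305408 kg/day

34.305408 kg/day


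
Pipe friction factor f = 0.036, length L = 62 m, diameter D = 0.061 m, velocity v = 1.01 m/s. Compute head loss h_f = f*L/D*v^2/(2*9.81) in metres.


v^2 = 1.01^2 = 1.0201 m^2/s^2
L/D = 62/0.061 = 1016.3934
h_f = f*(L/D)*v^2/(2g) = 0.036 * 1016.3934 * 1.0201 / 19.62 = 1.90243 m

1.90243 m


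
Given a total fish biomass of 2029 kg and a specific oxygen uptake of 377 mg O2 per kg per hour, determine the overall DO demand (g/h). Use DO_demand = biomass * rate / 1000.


Total O2 consumption (mg/h) = 2029 kg * 377 mg/(kg*h) = 764933 mg/h
Convert to g/h: 764933 / 1000 = 764.933 g/h

764.933 g/h


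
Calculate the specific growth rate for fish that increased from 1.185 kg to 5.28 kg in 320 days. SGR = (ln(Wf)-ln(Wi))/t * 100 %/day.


ln(W_f) = ln(5.28) = 1.6639261
ln(W_i) = ln(1.185) = 0.16974277
ln(W_f) - ln(W_i) = 1.6639261 - 0.16974277 = 1.4941833
SGR = 1.4941833 / 320 * 100 = 0.466932 %/day

0.466932 %/day


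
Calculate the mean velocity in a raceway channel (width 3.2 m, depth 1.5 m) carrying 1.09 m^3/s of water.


Cross-sectional area = W * d = 3.2 * 1.5 = 4.8 m^2
Velocity = Q / A = 1.09 / 4.8 = 0.227083 m/s

0.227083 m/s


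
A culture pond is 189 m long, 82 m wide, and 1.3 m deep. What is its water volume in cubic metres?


Base area = L * W = 189 * 82 = 15498 m^2
Volume = area * depth = 15498 * 1.3 = 20147.4 m^3

20147.4 m^3


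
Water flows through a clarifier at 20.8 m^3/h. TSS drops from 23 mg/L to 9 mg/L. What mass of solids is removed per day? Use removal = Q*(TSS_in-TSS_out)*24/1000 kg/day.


Concentration drop: TSS_in - TSS_out = 23 - 9 = 14 mg/L
Hourly solids removed = Q * dTSS = 20.8 m^3/h * 14 mg/L = 291.2 g/h  (m^3/h * mg/L = g/h)
Daily solids removed = 291.2 * 24 = 6988.8 g/day
Convert g to kg: 6988.8 / 1000 = 6.9888 kg/day

6.9888 kg/day


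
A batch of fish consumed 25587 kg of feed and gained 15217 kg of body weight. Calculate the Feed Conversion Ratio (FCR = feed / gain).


FCR = feed consumed / weight gained
FCR = 25587 kg / 15217 kg = 1.68147

1.68147


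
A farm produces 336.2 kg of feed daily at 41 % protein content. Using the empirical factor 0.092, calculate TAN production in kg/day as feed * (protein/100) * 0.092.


Protein in feed = 336.2 * 41/100 = 137.842 kg/day
TAN = protein * 0.092 = 137.842 * 0.092 = 12.681464 kg/day

12.681464 kg/day


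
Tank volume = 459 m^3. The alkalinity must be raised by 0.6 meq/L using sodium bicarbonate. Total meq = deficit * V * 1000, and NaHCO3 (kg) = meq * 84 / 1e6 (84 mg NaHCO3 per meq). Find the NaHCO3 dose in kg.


Tank volume in L = 459 m^3 * 1000 = 459000 L
Total meq required = 0.6 meq/L * 459000 L = 275400 meq
NaHCO3 mass = 275400 meq * 84 mg/meq / 1e6 = 23.1336 kg

23.1336 kg


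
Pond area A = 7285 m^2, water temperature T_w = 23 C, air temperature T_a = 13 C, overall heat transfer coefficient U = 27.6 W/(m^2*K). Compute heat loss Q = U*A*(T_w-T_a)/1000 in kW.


Temperature difference dT = 23 - 13 = 10 K
Heat loss (W) = U * A * dT = 27.6 * 7285 * 10 = 2010660 W
Convert to kW: 2010660 / 1000 = 2010.66 kW

2010.66 kW


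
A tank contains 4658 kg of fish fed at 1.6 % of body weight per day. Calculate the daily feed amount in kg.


Feeding rate fraction = 1.6% / 100 = 0.016
Daily feed = 4658 kg * 0.016 = 74.528 kg/day

74.528 kg/day


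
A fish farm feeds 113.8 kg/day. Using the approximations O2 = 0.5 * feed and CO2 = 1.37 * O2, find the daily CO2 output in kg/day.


O2 = 113.8 * 0.5 = 56.9
CO2 = 56.9 * 1.37 = 77.953

77.953 kg/day


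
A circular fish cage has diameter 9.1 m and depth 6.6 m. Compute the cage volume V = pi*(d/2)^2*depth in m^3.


r = d/2 = 9.1/2 = 4.55 m
Base area = pi*r^2 = pi*4.55^2 = 65.038822 m^2
Volume = 65.038822 * 6.6 = 429.256 m^3

429.256 m^3


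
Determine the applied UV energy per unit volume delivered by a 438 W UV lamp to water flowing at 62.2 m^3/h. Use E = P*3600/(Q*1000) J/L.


Energy delivered per hour = 438 W * 3600 s = 1576800 J/h
Volume treated per hour = 62.2 m^3/h * 1000 = 62200 L/h
dose = 1576800 / 62200 = 25.3505 J/L

25.3505 J/L


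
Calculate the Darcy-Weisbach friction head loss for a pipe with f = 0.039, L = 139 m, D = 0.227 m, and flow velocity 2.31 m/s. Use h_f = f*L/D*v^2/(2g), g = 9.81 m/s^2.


v^2 = 2.31^2 = 5.3361 m^2/s^2
L/D = 139/0.227 = 612.3348
h_f = f*(L/D)*v^2/(2g) = 0.039 * 612.3348 * 5.3361 / 19.62 = 6.49499 m

6.49499 m


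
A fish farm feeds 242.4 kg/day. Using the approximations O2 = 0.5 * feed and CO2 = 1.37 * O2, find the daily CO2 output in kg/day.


O2 = 242.4 * 0.5 = 121.2
CO2 = 121.2 * 1.37 = 166.044

166.044 kg/day


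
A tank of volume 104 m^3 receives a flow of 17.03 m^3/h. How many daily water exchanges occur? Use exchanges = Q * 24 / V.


Daily flow volume = 17.03 m^3/h * 24 h = 408.72 m^3/day
Exchanges = daily flow / tank volume = 408.72 / 104 = 3.93 exchanges/day

3.93 exchanges/day


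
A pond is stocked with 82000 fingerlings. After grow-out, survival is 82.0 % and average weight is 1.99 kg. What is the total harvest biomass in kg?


Survivors = 82000 * 82.0/100 = 67240 fish
Harvest biomass = survivors * W_f = 67240 * 1.99 = 133807.6 kg

133807.6 kg


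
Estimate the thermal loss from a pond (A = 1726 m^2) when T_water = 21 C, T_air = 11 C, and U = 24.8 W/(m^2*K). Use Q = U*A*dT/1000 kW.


Temperature difference dT = 21 - 11 = 10 K
Heat loss (W) = U * A * dT = 24.8 * 1726 * 10 = 428048 W
Convert to kW: 428048 / 1000 = 428.048 kW

428.048 kW


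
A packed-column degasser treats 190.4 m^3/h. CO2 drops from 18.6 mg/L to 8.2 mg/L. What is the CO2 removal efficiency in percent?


CO2_out / CO2_in = 8.2 / 18.6 = 0.44086022
Fraction remaining = 0.44086022
efficiency = (1 - 0.44086022) * 100 = 55.914 %

55.914 %


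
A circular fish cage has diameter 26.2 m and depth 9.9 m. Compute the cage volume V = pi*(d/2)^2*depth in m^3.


r = d/2 = 26.2/2 = 13.1 m
Base area = pi*r^2 = pi*13.1^2 = 539.12872 m^2
Volume = 539.12872 * 9.9 = 5337.37 m^3

5337.37 m^3


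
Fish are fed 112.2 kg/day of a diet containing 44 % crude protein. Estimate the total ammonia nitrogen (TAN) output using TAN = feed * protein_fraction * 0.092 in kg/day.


Protein in feed = 112.2 * 44/100 = 49.368 kg/day
TAN = protein * 0.092 = 49.368 * 0.092 = 4.541856 kg/day

4.541856 kg/day


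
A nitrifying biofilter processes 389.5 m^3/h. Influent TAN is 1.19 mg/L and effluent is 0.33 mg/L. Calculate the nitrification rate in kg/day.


Concentration drop: TAN_in - TAN_out = 1.19 - 0.33 = 0.86 mg/L
Hourly TAN removed = Q * dTAN = 389.5 m^3/h * 0.86 mg/L = 334.97 g/h  (m^3/h * mg/L = g/h)
Daily TAN removed = 334.97 * 24 = 8039.28 g/day
Convert to kg/day: 8039.28 / 1000 = 8.03928 kg/day

8.03928 kg/day


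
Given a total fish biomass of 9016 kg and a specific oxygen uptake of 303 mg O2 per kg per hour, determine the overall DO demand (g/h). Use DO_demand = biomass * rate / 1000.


Total O2 consumption (mg/h) = 9016 kg * 303 mg/(kg*h) = 2731848 mg/h
Convert to g/h: 2731848 / 1000 = 2731.848 g/h

2731.848 g/h


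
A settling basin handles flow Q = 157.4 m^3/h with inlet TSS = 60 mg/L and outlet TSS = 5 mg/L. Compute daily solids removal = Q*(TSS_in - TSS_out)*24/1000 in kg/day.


Concentration drop: TSS_in - TSS_out = 60 - 5 = 55 mg/L
Hourly solids removed = Q * dTSS = 157.4 m^3/h * 55 mg/L = 8657 g/h  (m^3/h * mg/L = g/h)
Daily solids removed = 8657 * 24 = 207768 g/day
Convert g to kg: 207768 / 1000 = 207.768 kg/day

207.768 kg/day


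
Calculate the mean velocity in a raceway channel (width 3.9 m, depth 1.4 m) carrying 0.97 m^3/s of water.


Cross-sectional area = W * d = 3.9 * 1.4 = 5.46 m^2
Velocity = Q / A = 0.97 / 5.46 = 0.177656 m/s

0.177656 m/s


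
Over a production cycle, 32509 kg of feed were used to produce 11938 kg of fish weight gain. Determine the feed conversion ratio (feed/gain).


FCR = feed consumed / weight gained
FCR = 32509 kg / 11938 kg = 2.72315

2.72315


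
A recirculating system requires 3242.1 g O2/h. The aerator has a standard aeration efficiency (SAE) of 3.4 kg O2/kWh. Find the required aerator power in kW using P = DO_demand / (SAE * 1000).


SAE in g O2/kWh = 3.4 * 1000 = 3400 g/kWh
P = DO_demand / SAE_g = 3242.1 / 3400 = 0.953559 kW

0.953559 kW


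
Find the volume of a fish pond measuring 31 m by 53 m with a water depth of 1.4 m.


Base area = L * W = 31 * 53 = 1643 m^2
Volume = area * depth = 1643 * 1.4 = 2300.2 m^3

2300.2 m^3


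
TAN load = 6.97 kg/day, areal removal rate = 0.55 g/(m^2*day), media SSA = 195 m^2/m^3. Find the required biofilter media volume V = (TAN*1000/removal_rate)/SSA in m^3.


A = 6.97*1000 / 0.55 = 12672.727 m^2
V = 12672.727 / 195 = 64.9883

64.9883 m^3


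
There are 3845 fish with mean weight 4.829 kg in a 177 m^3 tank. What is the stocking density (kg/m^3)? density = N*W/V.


Total biomass = 3845 fish * 4.829 kg = 18567.505 kg
Density = total biomass / volume = 18567.505 / 177 = 104.901 kg/m^3

104.901 kg/m^3


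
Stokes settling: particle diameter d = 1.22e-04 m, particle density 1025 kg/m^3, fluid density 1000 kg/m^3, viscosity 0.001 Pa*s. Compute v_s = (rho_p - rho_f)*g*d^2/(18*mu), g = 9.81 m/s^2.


Density difference: rho_p - rho_f = 1025 - 1000 = 25 kg/m^3
d^2 = (1.22e-04)^2 = 1.4884e-08 m^2
Numerator = (rho_p - rho_f) * g * d^2 = 25 * 9.81 * 1.4884e-08 = 3.650301e-06
Denominator = 18 * mu = 18 * 0.001 = 0.018
v_s = 3.650301e-06 / 0.018 = 2.02794e-04 m/s
Check: Re = rho_f * v_s * d / mu = 1000 * 2.02794e-04 * 1.22e-04 / 0.001 = 0.0247 < 1, so Stokes' law applies.

2.02794e-04 m/s


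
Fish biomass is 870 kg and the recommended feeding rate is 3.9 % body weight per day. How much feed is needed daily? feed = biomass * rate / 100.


Feeding rate fraction = 3.9% / 100 = 0.039
Daily feed = 870 kg * 0.039 = 33.93 kg/day

33.93 kg/day


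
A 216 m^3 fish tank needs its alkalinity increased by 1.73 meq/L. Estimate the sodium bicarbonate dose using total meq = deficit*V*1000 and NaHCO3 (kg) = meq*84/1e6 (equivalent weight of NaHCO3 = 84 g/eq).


Tank volume in L = 216 m^3 * 1000 = 216000 L
Total meq required = 1.73 meq/L * 216000 L = 373680 meq
NaHCO3 mass = 373680 meq * 84 mg/meq / 1e6 = 31.3891 kg

31.3891 kg


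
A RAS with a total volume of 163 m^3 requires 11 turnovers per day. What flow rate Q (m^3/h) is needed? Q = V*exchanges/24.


Daily recirculation volume = 163 m^3 * 11 = 1793 m^3/day
Flow rate Q = daily volume / 24 h = 1793 / 24 = 74.7083 m^3/h

74.7083 m^3/h


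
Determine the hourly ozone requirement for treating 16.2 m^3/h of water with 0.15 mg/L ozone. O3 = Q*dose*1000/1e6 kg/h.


O3 demand (mg/h) = Q * dose * 1000 = 16.2 * 0.15 * 1000 = 2430 mg/h
Convert mg to kg: 2430 / 1e6 = 0.00243 kg/h

0.00243 kg/h


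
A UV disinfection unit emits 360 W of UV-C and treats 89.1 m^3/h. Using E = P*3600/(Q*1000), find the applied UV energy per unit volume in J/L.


Energy delivered per hour = 360 W * 3600 s = 1296000 J/h
Volume treated per hour = 89.1 m^3/h * 1000 = 89100 L/h
dose = 1296000 / 89100 = 14.5455 J/L

14.5455 J/L


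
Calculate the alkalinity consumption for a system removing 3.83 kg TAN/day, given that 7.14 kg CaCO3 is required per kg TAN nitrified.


Alkalinity factor: 7.14 kg CaCO3 consumed per kg TAN nitrified
alk = 3.83 kg TAN * 7.14 = 27.3462 kg CaCO3/day

27.3462 kg CaCO3/day


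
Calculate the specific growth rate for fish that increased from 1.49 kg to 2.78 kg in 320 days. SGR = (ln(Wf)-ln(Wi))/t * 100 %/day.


ln(W_f) = ln(2.78) = 1.0224509
ln(W_i) = ln(1.49) = 0.39877612
ln(W_f) - ln(W_i) = 1.0224509 - 0.39877612 = 0.62367478
SGR = 0.62367478 / 320 * 100 = 0.194898 %/day

0.194898 %/day


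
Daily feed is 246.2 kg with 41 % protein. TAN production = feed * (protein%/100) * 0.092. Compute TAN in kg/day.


Protein in feed = 246.2 * 41/100 = 100.942 kg/day
TAN = protein * 0.092 = 100.942 * 0.092 = 9.286664 kg/day

9.286664 kg/day


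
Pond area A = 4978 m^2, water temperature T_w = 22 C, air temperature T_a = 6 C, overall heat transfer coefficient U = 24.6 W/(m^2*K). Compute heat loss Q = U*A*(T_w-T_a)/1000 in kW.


Temperature difference dT = 22 - 6 = 16 K
Heat loss (W) = U * A * dT = 24.6 * 4978 * 16 = 1959340.8 W
Convert to kW: 1959340.8 / 1000 = 1959.3408 kW

1959.3408 kW


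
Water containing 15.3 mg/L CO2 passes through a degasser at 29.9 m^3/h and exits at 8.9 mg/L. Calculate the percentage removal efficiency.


CO2_out / CO2_in = 8.9 / 15.3 = 0.58169935
Fraction remaining = 0.58169935
efficiency = (1 - 0.58169935) * 100 = 41.8301 %

41.8301 %


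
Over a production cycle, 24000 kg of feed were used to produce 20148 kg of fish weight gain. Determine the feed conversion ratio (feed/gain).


FCR = feed consumed / weight gained
FCR = 24000 kg / 20148 kg = 1.19119

1.19119


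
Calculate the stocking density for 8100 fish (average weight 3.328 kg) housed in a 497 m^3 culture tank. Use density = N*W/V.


Total biomass = 8100 fish * 3.328 kg = 26956.8 kg
Density = total biomass / volume = 26956.8 / 497 = 54.239 kg/m^3

54.239 kg/m^3


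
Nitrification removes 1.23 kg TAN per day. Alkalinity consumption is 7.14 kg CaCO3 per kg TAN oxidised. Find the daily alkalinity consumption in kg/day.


Alkalinity factor: 7.14 kg CaCO3 consumed per kg TAN nitrified
alk = 1.23 kg TAN * 7.14 = 8.7822 kg CaCO3/day

8.7822 kg CaCO3/day


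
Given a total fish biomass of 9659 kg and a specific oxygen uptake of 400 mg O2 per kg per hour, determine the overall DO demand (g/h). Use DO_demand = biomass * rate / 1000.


Total O2 consumption (mg/h) = 9659 kg * 400 mg/(kg*h) = 3863600 mg/h
Convert to g/h: 3863600 / 1000 = 3863.6 g/h

3863.6 g/h


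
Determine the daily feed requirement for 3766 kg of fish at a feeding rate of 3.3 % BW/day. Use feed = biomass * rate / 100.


Feeding rate fraction = 3.3% / 100 = 0.033
Daily feed = 3766 kg * 0.033 = 124.278 kg/day

124.278 kg/day


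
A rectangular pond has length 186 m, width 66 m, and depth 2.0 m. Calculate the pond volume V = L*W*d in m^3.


Base area = L * W = 186 * 66 = 12276 m^2
Volume = area * depth = 12276 * 2.0 = 24552 m^3

24552 m^3


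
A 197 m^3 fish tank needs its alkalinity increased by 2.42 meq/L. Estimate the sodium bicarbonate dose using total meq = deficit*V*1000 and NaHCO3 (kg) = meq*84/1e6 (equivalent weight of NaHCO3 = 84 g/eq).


Tank volume in L = 197 m^3 * 1000 = 197000 L
Total meq required = 2.42 meq/L * 197000 L = 476740 meq
NaHCO3 mass = 476740 meq * 84 mg/meq / 1e6 = 40.0462 kg

40.0462 kg


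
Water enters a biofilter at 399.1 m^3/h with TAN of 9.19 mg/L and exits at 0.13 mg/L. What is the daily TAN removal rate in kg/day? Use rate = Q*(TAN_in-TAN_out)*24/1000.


Concentration drop: TAN_in - TAN_out = 9.19 - 0.13 = 9.06 mg/L
Hourly TAN removed = Q * dTAN = 399.1 m^3/h * 9.06 mg/L = 3615.846 g/h  (m^3/h * mg/L = g/h)
Daily TAN removed = 3615.846 * 24 = 86780.304 g/day
Convert to kg/day: 86780.304 / 1000 = 86.780304 kg/day

86.780304 kg/day


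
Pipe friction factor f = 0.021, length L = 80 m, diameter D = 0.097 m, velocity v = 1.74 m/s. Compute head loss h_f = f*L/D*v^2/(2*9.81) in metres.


v^2 = 1.74^2 = 3.0276 m^2/s^2
L/D = 80/0.097 = 824.74227
h_f = f*(L/D)*v^2/(2g) = 0.021 * 824.74227 * 3.0276 / 19.62 = 2.67262 m

2.67262 m


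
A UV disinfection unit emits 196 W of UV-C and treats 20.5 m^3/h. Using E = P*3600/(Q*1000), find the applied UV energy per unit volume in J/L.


Energy delivered per hour = 196 W * 3600 s = 705600 J/h
Volume treated per hour = 20.5 m^3/h * 1000 = 20500 L/h
dose = 705600 / 20500 = 34.4195 J/L

34.4195 J/L


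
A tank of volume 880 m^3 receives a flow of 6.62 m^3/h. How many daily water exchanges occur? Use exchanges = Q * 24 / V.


Daily flow volume = 6.62 m^3/h * 24 h = 158.88 m^3/day
Exchanges = daily flow / tank volume = 158.88 / 880 = 0.180545 exchanges/day

0.180545 exchanges/day


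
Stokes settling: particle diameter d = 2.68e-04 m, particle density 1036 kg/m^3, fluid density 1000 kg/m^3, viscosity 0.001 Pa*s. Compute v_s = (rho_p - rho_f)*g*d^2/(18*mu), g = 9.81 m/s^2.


Density difference: rho_p - rho_f = 1036 - 1000 = 36 kg/m^3
d^2 = (2.68e-04)^2 = 7.1824e-08 m^2
Numerator = (rho_p - rho_f) * g * d^2 = 36 * 9.81 * 7.1824e-08 = 2.5365364e-05
Denominator = 18 * mu = 18 * 0.001 = 0.018
v_s = 2.5365364e-05 / 0.018 = 0.00140919 m/s
Check: Re = rho_f * v_s * d / mu = 1000 * 0.00140919 * 2.68e-04 / 0.001 = 0.378 < 1, so Stokes' law applies.

0.00140919 m/s


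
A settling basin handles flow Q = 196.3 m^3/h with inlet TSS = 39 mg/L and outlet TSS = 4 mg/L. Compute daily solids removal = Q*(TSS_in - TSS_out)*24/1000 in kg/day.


Concentration drop: TSS_in - TSS_out = 39 - 4 = 35 mg/L
Hourly solids removed = Q * dTSS = 196.3 m^3/h * 35 mg/L = 6870.5 g/h  (m^3/h * mg/L = g/h)
Daily solids removed = 6870.5 * 24 = 164892 g/day
Convert g to kg: 164892 / 1000 = 164.892 kg/day

164.892 kg/day


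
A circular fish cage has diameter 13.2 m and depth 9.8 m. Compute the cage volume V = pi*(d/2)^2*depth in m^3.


r = d/2 = 13.2/2 = 6.6 m
Base area = pi*r^2 = pi*6.6^2 = 136.84778 m^2
Volume = 136.84778 * 9.8 = 1341.11 m^3

1341.11 m^3


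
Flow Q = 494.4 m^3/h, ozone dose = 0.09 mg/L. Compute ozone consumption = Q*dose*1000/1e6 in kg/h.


O3 demand (mg/h) = Q * dose * 1000 = 494.4 * 0.09 * 1000 = 44496 mg/h
Convert mg to kg: 44496 / 1e6 = 0.044496 kg/h

0.044496 kg/h


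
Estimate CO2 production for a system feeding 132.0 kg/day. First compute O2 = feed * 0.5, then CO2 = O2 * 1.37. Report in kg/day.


O2 = 132.0 * 0.5 = 66
CO2 = 66 * 1.37 = 90.42

90.42 kg/day


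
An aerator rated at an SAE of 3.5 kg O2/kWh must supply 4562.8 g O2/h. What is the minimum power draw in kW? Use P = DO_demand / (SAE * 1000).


SAE in g O2/kWh = 3.5 * 1000 = 3500 g/kWh
P = DO_demand / SAE_g = 4562.8 / 3500 = 1.30366 kW

1.30366 kW


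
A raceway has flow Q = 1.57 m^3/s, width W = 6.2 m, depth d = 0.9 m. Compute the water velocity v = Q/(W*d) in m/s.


Cross-sectional area = W * d = 6.2 * 0.9 = 5.58 m^2
Velocity = Q / A = 1.57 / 5.58 = 0.281362 m/s

0.281362 m/s


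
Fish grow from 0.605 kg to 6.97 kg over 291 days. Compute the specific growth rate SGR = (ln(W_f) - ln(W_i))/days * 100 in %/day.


ln(W_f) = ln(6.97) = 1.9416152
ln(W_i) = ln(0.605) = -0.50252682
ln(W_f) - ln(W_i) = 1.9416152 - -0.50252682 = 2.444142
SGR = 2.444142 / 291 * 100 = 0.839911 %/day

0.839911 %/day


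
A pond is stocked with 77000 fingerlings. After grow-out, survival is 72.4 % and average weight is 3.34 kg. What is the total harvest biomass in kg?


Survivors = 77000 * 72.4/100 = 55748 fish
Harvest biomass = survivors * W_f = 55748 * 3.34 = 186198.32 kg

186198.32 kg


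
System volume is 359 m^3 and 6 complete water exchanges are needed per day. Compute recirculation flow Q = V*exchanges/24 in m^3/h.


Daily recirculation volume = 359 m^3 * 6 = 2154 m^3/day
Flow rate Q = daily volume / 24 h = 2154 / 24 = 89.75 m^3/h

89.75 m^3/h


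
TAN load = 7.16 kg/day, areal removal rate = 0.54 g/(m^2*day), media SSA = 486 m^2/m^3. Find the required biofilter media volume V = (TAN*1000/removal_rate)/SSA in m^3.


A = 7.16*1000 / 0.54 = 13259.259 m^2
V = 13259.259 / 486 = 27.2824

27.2824 m^3


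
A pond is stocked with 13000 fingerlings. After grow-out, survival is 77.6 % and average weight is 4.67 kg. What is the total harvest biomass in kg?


Survivors = 13000 * 77.6/100 = 10088 fish
Harvest biomass = survivors * W_f = 10088 * 4.67 = 47110.96 kg

47110.96 kg


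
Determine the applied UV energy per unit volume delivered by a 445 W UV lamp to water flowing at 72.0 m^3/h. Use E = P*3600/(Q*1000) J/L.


Energy delivered per hour = 445 W * 3600 s = 1602000 J/h
Volume treated per hour = 72.0 m^3/h * 1000 = 72000 L/h
dose = 1602000 / 72000 = 22.25 J/L

22.25 J/L


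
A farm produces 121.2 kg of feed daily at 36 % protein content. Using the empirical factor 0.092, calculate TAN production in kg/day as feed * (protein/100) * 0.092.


Protein in feed = 121.2 * 36/100 = 43.632 kg/day
TAN = protein * 0.092 = 43.632 * 0.092 = 4.014144 kg/day

4.014144 kg/day


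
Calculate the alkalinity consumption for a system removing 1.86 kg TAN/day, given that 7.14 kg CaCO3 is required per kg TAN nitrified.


Alkalinity factor: 7.14 kg CaCO3 consumed per kg TAN nitrified
alk = 1.86 kg TAN * 7.14 = 13.2804 kg CaCO3/day

13.2804 kg CaCO3/day


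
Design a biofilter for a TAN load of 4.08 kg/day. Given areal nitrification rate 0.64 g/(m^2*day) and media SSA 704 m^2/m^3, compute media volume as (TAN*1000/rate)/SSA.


A = 4.08*1000 / 0.64 = 6375 m^2
V = 6375 / 704 = 9.0554

9.0554 m^3


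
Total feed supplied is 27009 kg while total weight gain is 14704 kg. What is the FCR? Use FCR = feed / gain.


FCR = feed consumed / weight gained
FCR = 27009 kg / 14704 kg = 1.83685

1.83685


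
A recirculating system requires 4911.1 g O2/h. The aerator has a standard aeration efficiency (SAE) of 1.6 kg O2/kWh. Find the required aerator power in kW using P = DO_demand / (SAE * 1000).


SAE in g O2/kWh = 1.6 * 1000 = 1600 g/kWh
P = DO_demand / SAE_g = 4911.1 / 1600 = 3.06944 kW

3.06944 kW


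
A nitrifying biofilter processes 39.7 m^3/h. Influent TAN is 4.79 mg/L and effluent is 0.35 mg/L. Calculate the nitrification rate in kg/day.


Concentration drop: TAN_in - TAN_out = 4.79 - 0.35 = 4.44 mg/L
Hourly TAN removed = Q * dTAN = 39.7 m^3/h * 4.44 mg/L = 176.268 g/h  (m^3/h * mg/L = g/h)
Daily TAN removed = 176.268 * 24 = 4230.432 g/day
Convert to kg/day: 4230.432 / 1000 = 4.230432 kg/day

4.230432 kg/day


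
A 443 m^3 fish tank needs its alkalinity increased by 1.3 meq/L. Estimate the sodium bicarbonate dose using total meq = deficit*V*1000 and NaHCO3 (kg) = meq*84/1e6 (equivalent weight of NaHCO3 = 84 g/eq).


Tank volume in L = 443 m^3 * 1000 = 443000 L
Total meq required = 1.3 meq/L * 443000 L = 575900 meq
NaHCO3 mass = 575900 meq * 84 mg/meq / 1e6 = 48.3756 kg

48.3756 kg


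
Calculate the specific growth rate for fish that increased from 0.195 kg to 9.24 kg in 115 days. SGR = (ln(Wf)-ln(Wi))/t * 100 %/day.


ln(W_f) = ln(9.24) = 2.2235419
ln(W_i) = ln(0.195) = -1.6347557
ln(W_f) - ln(W_i) = 2.2235419 - -1.6347557 = 3.8582976
SGR = 3.8582976 / 115 * 100 = 3.35504 %/day

3.35504 %/day


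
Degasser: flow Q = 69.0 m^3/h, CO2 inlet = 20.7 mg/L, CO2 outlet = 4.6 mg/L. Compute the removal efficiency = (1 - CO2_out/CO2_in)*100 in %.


CO2_out / CO2_in = 4.6 / 20.7 = 0.22222222
Fraction remaining = 0.22222222
efficiency = (1 - 0.22222222) * 100 = 77.7778 %

77.7778 %


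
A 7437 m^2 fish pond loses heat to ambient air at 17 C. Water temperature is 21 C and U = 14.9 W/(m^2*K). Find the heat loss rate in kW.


Temperature difference dT = 21 - 17 = 4 K
Heat loss (W) = U * A * dT = 14.9 * 7437 * 4 = 443245.2 W
Convert to kW: 443245.2 / 1000 = 443.2452 kW

443.2452 kW


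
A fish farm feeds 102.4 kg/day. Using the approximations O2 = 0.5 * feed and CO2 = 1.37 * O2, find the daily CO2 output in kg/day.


O2 = 102.4 * 0.5 = 51.2
CO2 = 51.2 * 1.37 = 70.144

70.144 kg/day


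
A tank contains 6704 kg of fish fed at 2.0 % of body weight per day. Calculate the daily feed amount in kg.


Feeding rate fraction = 2.0% / 100 = 0.02
Daily feed = 6704 kg * 0.02 = 134.08 kg/day

134.08 kg/day


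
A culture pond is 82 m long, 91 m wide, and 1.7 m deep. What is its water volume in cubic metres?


Base area = L * W = 82 * 91 = 7462 m^2
Volume = area * depth = 7462 * 1.7 = 12685.4 m^3

12685.4 m^3


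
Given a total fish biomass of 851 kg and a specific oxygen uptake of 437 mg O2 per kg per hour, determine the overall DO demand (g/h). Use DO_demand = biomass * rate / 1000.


Total O2 consumption (mg/h) = 851 kg * 437 mg/(kg*h) = 371887 mg/h
Convert to g/h: 371887 / 1000 = 371.887 g/h

371.887 g/h


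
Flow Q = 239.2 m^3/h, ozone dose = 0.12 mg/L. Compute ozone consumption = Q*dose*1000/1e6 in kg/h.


O3 demand (mg/h) = Q * dose * 1000 = 239.2 * 0.12 * 1000 = 28704 mg/h
Convert mg to kg: 28704 / 1e6 = 0.028704 kg/h

0.028704 kg/h


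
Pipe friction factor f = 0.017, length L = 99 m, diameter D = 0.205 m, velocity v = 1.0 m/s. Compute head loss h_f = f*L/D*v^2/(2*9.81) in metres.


v^2 = 1.0^2 = 1 m^2/s^2
L/D = 99/0.205 = 482.92683
h_f = f*(L/D)*v^2/(2g) = 0.017 * 482.92683 * 1 / 19.62 = 0.418438 m

0.418438 m


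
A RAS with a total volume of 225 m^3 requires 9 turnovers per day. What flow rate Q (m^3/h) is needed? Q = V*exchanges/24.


Daily recirculation volume = 225 m^3 * 9 = 2025 m^3/day
Flow rate Q = daily volume / 24 h = 2025 / 24 = 84.375 m^3/h

84.375 m^3/h


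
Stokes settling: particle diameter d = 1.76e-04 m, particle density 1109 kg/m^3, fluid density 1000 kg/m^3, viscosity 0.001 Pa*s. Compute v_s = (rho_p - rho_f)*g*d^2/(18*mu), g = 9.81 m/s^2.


Density difference: rho_p - rho_f = 1109 - 1000 = 109 kg/m^3
d^2 = (1.76e-04)^2 = 3.0976e-08 m^2
Numerator = (rho_p - rho_f) * g * d^2 = 109 * 9.81 * 3.0976e-08 = 3.3122327e-05
Denominator = 18 * mu = 18 * 0.001 = 0.018
v_s = 3.3122327e-05 / 0.018 = 0.00184013 m/s
Check: Re = rho_f * v_s * d / mu = 1000 * 0.00184013 * 1.76e-04 / 0.001 = 0.324 < 1, so Stokes' law applies.

0.00184013 m/s


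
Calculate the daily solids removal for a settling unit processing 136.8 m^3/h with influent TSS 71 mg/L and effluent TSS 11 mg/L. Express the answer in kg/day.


Concentration drop: TSS_in - TSS_out = 71 - 11 = 60 mg/L
Hourly solids removed = Q * dTSS = 136.8 m^3/h * 60 mg/L = 8208 g/h  (m^3/h * mg/L = g/h)
Daily solids removed = 8208 * 24 = 196992 g/day
Convert g to kg: 196992 / 1000 = 196.992 kg/day

196.992 kg/day


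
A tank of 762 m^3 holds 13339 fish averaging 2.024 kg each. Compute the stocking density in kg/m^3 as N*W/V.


Total biomass = 13339 fish * 2.024 kg = 26998.136 kg
Density = total biomass / volume = 26998.136 / 762 = 35.4306 kg/m^3

35.4306 kg/m^3


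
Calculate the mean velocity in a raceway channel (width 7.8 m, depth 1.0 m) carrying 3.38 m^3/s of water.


Cross-sectional area = W * d = 7.8 * 1.0 = 7.8 m^2
Velocity = Q / A = 3.38 / 7.8 = 0.433333 m/s

0.433333 m/s


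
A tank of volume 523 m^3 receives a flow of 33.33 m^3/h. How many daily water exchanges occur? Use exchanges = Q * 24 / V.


Daily flow volume = 33.33 m^3/h * 24 h = 799.92 m^3/day
Exchanges = daily flow / tank volume = 799.92 / 523 = 1.52948 exchanges/day

1.52948 exchanges/day


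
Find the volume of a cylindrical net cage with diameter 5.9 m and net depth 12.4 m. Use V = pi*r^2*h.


r = d/2 = 5.9/2 = 2.95 m
Base area = pi*r^2 = pi*2.95^2 = 27.33971 m^2
Volume = 27.33971 * 12.4 = 339.012 m^3

339.012 m^3
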